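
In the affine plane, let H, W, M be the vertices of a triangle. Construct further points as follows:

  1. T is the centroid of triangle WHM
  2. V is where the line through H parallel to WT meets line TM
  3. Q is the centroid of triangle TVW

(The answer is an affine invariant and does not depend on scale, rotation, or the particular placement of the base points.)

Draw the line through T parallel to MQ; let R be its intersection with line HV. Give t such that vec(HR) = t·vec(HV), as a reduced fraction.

Work in coordinates with H = (0, 0), W = (1, 0), M = (0, 1).
1. T is the centroid of triangle WHM ⇒ T = (1/3, 1/3)
2. V is where the line through H parallel to WT meets line TM ⇒ V = (2/3, -1/3)
3. Q is the centroid of triangle TVW ⇒ Q = (2/3, 0)
through T parallel to MQ: direction (2/3, -1); meets HV at R = (5/6, -5/12)
R = H + t·(V−H) with t = 5/4

t = 5/4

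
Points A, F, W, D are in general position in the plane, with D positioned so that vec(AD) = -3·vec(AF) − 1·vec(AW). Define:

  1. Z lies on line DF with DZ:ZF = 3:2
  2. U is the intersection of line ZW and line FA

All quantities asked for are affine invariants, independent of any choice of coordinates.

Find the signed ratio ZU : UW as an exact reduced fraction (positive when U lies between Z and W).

Work in coordinates with A = (0, 0), F = (1, 0), W = (0, 1), D = (-3, -1).
1. Z lies on line DF with DZ:ZF = 3:2 ⇒ Z = (-3/5, -2/5)
2. U is the intersection of line ZW and line FA ⇒ U = (-3/7, 0)
U = Z + t·(W−Z) with t = 2/7, so ZU:UW = t:(1−t) = 2/7:5/7

ZU:UW = 2/5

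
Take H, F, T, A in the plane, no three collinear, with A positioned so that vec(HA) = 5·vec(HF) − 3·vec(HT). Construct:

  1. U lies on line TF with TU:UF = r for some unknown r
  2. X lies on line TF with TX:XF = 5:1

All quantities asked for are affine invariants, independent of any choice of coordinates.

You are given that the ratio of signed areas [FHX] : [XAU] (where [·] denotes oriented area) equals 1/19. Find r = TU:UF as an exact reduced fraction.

r = -4/3

Set H = (0, 0), F = (1, 0), T = (0, 1), A = (5, -3); any affine frame gives the same invariant.
1. With TU:UF = r, write λ = r/(r+1) so U = T + λ·(F−T); U is affine-linear in λ
2. X lies on line TF with TX:XF = 5:1 ⇒ X = (5/6, 1/6)
Every point depending on U is an affine combination of U and λ-independent points, so each such coordinate is linear in λ; the λ² term in each signed area is a multiple of (F−T)×(F−T) = 0, so 2·[FHX] and 2·[XAU] are each linear in λ. Evaluating at λ=0 and λ=1:
  2·[FHX] = -1/6,   2·[XAU] = −λ + 5/6
So [FHX]:[XAU] = (-1/6) / (−λ + 5/6). Setting this equal to 1/19:
  -1/6 = 1/19·(−λ + 5/6)  ⇒  λ = 4
Then r = λ/(1−λ) = (4)/(-3) = -4/3. Check: with r = -4/3, U = (4, -3) and [FHX]:[XAU] = 1/19 as required.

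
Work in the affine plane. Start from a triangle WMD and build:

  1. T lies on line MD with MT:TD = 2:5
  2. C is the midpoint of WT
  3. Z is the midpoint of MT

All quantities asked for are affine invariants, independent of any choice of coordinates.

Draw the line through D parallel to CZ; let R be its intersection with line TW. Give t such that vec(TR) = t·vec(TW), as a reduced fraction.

t = -5/2

Work in coordinates with W = (0, 0), M = (1, 0), D = (0, 1).
1. T lies on line MD with MT:TD = 2:5 ⇒ T = (5/7, 2/7)
2. C is the midpoint of WT ⇒ C = (5/14, 1/7)
3. Z is the midpoint of MT ⇒ Z = (6/7, 1/7)
through D parallel to CZ: direction (1/2, 0); meets TW at R = (5/2, 1)
R = T + t·(W−T) with t = -5/2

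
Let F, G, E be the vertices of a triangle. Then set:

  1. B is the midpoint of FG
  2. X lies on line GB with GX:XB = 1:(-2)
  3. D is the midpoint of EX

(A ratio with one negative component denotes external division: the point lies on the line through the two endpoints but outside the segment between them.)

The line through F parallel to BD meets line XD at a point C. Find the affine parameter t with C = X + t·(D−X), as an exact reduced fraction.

t = 3/2

Set F = (0, 0), G = (1, 0), E = (0, 1); any affine frame gives the same invariant.
1. B is the midpoint of FG ⇒ B = (1/2, 0)
2. X lies on line GB with GX:XB = 1:(-2) ⇒ X = (3/2, 0)
3. D is the midpoint of EX ⇒ D = (3/4, 1/2)
through F parallel to BD: direction (1/4, 1/2); meets XD at C = (3/8, 3/4)
C = X + t·(D−X) with t = 3/2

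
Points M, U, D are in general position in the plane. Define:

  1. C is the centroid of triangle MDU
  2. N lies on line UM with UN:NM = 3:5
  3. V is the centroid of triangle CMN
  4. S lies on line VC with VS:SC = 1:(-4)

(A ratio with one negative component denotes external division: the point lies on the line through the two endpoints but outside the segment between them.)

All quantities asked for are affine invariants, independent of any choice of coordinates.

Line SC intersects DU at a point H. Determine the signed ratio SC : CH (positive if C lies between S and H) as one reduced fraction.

SC:CH = 17/18

Set M = (0, 0), U = (1, 0), D = (0, 1); any affine frame gives the same invariant.
1. C is the centroid of triangle MDU ⇒ C = (1/3, 1/3)
2. N lies on line UM with UN:NM = 3:5 ⇒ N = (5/8, 0)
3. V is the centroid of triangle CMN ⇒ V = (23/72, 1/9)
4. S lies on line VC with VS:SC = 1:(-4) ⇒ S = (17/54, 1/27)
line SC meets DU at H = (6/17, 11/17)
C = S + t·(H−S) with t = 17/35, so SC:CH = 17/35:18/35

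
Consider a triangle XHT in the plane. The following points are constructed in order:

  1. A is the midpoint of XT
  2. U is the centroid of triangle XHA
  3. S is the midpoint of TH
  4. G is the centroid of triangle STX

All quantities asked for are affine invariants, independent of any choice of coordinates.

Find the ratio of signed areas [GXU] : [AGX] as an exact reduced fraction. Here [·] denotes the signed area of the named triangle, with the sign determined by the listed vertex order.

[GXU]:[AGX] = -5/3

Work in coordinates with X = (0, 0), H = (1, 0), T = (0, 1).
1. A is the midpoint of XT ⇒ A = (0, 1/2)
2. U is the centroid of triangle XHA ⇒ U = (1/3, 1/6)
3. S is the midpoint of TH ⇒ S = (1/2, 1/2)
4. G is the centroid of triangle STX ⇒ G = (1/6, 1/2)
2·[GXU] = 5/36, 2·[AGX] = -1/12
[GXU]:[AGX] = 5/36:-1/12 = -5/3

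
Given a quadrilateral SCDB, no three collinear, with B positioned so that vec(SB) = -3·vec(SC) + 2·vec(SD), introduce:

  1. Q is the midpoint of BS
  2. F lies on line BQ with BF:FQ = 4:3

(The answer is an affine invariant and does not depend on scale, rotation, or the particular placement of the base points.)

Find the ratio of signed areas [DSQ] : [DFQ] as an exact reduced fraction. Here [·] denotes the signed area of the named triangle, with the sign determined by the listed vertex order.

Assign S = (0, 0), C = (1, 0), D = (0, 1), B = (-3, 2) — the answer is frame-independent, so this choice is without loss of generality.
1. Q is the midpoint of BS ⇒ Q = (-3/2, 1)
2. F lies on line BQ with BF:FQ = 4:3 ⇒ F = (-15/7, 10/7)
2·[DSQ] = -3/2, 2·[DFQ] = 9/14
[DSQ]:[DFQ] = -3/2:9/14 = -7/3

[DSQ]:[DFQ] = -7/3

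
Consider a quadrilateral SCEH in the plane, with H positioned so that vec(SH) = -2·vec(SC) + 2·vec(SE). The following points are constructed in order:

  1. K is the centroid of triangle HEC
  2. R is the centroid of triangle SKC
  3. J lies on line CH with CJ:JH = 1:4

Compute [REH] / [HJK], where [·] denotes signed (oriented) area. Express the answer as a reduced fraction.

Assign S = (0, 0), C = (1, 0), E = (0, 1), H = (-2, 2) — the answer is frame-independent, so this choice is without loss of generality.
1. K is the centroid of triangle HEC ⇒ K = (-1/3, 1)
2. R is the centroid of triangle SKC ⇒ R = (2/9, 1/3)
3. J lies on line CH with CJ:JH = 1:4 ⇒ J = (2/5, 2/5)
2·[REH] = 10/9, 2·[HJK] = 4/15
[REH]:[HJK] = 10/9:4/15 = 25/6

[REH]:[HJK] = 25/6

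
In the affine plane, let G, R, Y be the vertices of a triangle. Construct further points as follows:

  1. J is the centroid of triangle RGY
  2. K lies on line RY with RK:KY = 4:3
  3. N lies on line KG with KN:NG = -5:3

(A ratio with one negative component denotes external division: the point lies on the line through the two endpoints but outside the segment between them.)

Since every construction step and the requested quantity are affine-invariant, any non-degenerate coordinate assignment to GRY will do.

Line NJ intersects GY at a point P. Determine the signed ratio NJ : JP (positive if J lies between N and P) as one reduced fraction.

Set G = (0, 0), R = (1, 0), Y = (0, 1); any affine frame gives the same invariant.
1. J is the centroid of triangle RGY ⇒ J = (1/3, 1/3)
2. K lies on line RY with RK:KY = 4:3 ⇒ K = (3/7, 4/7)
3. N lies on line KG with KN:NG = -5:3 ⇒ N = (-9/14, -6/7)
line NJ meets GY at P = (0, -3/41)
J = N + t·(P−N) with t = 41/27, so NJ:JP = 41/27:-14/27

NJ:JP = -41/14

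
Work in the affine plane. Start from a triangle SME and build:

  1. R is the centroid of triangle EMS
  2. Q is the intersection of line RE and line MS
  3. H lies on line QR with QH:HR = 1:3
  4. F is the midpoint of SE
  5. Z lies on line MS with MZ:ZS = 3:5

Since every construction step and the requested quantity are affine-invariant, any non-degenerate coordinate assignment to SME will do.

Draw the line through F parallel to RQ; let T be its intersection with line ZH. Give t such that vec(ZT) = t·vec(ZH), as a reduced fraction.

Choose coordinates S = (0, 0), M = (1, 0), E = (0, 1).
1. R is the centroid of triangle EMS ⇒ R = (1/3, 1/3)
2. Q is the intersection of line RE and line MS ⇒ Q = (1/2, 0)
3. H lies on line QR with QH:HR = 1:3 ⇒ H = (11/24, 1/12)
4. F is the midpoint of SE ⇒ F = (0, 1/2)
5. Z lies on line MS with MZ:ZS = 3:5 ⇒ Z = (5/8, 0)
through F parallel to RQ: direction (1/6, -1/3); meets ZH at T = (1/8, 1/4)
T = Z + t·(H−Z) with t = 3

t = 3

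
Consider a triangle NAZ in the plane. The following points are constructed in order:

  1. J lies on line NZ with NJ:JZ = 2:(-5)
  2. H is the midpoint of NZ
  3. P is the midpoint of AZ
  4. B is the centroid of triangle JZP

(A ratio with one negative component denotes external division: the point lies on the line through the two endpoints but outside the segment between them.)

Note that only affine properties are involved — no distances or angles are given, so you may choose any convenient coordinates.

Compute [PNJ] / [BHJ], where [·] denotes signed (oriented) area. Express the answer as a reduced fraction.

[PNJ]:[BHJ] = 12/7

Choose coordinates N = (0, 0), A = (1, 0), Z = (0, 1).
1. J lies on line NZ with NJ:JZ = 2:(-5) ⇒ J = (0, -2/3)
2. H is the midpoint of NZ ⇒ H = (0, 1/2)
3. P is the midpoint of AZ ⇒ P = (1/2, 1/2)
4. B is the centroid of triangle JZP ⇒ B = (1/6, 5/18)
2·[PNJ] = 1/3, 2·[BHJ] = 7/36
[PNJ]:[BHJ] = 1/3:7/36 = 12/7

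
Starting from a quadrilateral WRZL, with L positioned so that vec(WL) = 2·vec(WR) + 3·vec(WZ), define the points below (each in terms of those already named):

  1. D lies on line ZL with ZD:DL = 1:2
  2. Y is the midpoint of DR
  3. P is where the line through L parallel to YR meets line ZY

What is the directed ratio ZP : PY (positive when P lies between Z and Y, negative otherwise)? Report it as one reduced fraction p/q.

ZP:PY = -3/2

Assign W = (0, 0), R = (1, 0), Z = (0, 1), L = (2, 3) — the answer is frame-independent, so this choice is without loss of generality.
1. D lies on line ZL with ZD:DL = 1:2 ⇒ D = (2/3, 5/3)
2. Y is the midpoint of DR ⇒ Y = (5/6, 5/6)
3. P is where the line through L parallel to YR meets line ZY ⇒ P = (5/2, 1/2)
P = Z + t·(Y−Z) with t = 3, so ZP:PY = t:(1−t) = 3:-2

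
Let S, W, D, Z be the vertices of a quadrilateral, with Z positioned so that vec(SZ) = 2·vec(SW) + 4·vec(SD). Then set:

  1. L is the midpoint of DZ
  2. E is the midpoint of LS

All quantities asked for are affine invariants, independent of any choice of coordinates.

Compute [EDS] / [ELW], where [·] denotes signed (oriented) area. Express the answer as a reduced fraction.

[EDS]:[ELW] = -2/5

Assign S = (0, 0), W = (1, 0), D = (0, 1), Z = (2, 4) — the answer is frame-independent, so this choice is without loss of generality.
1. L is the midpoint of DZ ⇒ L = (1, 5/2)
2. E is the midpoint of LS ⇒ E = (1/2, 5/4)
2·[EDS] = 1/2, 2·[ELW] = -5/4
[EDS]:[ELW] = 1/2:-5/4 = -2/5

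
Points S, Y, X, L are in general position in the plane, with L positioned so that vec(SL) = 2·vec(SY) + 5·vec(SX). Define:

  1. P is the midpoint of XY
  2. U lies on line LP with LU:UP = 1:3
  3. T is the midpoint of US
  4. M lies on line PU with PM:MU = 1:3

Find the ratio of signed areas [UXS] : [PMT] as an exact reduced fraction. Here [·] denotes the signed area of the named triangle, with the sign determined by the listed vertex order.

[UXS]:[PMT] = 104/9

Work in coordinates with S = (0, 0), Y = (1, 0), X = (0, 1), L = (2, 5).
1. P is the midpoint of XY ⇒ P = (1/2, 1/2)
2. U lies on line LP with LU:UP = 1:3 ⇒ U = (13/8, 31/8)
3. T is the midpoint of US ⇒ T = (13/16, 31/16)
4. M lies on line PU with PM:MU = 1:3 ⇒ M = (25/32, 43/32)
2·[UXS] = 13/8, 2·[PMT] = 9/64
[UXS]:[PMT] = 13/8:9/64 = 104/9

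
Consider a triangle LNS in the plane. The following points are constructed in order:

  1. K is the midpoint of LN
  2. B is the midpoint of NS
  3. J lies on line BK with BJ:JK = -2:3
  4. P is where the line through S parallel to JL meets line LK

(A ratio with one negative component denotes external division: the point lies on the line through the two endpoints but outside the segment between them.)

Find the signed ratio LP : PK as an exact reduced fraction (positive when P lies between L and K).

LP:PK = -2/5

Choose coordinates L = (0, 0), N = (1, 0), S = (0, 1).
1. K is the midpoint of LN ⇒ K = (1/2, 0)
2. B is the midpoint of NS ⇒ B = (1/2, 1/2)
3. J lies on line BK with BJ:JK = -2:3 ⇒ J = (1/2, 3/2)
4. P is where the line through S parallel to JL meets line LK ⇒ P = (-1/3, 0)
P = L + t·(K−L) with t = -2/3, so LP:PK = t:(1−t) = -2/3:5/3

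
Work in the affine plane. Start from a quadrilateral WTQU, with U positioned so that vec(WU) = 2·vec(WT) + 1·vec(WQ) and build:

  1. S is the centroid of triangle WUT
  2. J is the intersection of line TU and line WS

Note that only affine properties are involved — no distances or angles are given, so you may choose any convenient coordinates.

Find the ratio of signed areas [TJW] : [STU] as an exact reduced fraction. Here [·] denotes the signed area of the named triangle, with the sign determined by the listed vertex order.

[TJW]:[STU] = 3/2

Set W = (0, 0), T = (1, 0), Q = (0, 1), U = (2, 1); any affine frame gives the same invariant.
1. S is the centroid of triangle WUT ⇒ S = (1, 1/3)
2. J is the intersection of line TU and line WS ⇒ J = (3/2, 1/2)
2·[TJW] = 1/2, 2·[STU] = 1/3
[TJW]:[STU] = 1/2:1/3 = 3/2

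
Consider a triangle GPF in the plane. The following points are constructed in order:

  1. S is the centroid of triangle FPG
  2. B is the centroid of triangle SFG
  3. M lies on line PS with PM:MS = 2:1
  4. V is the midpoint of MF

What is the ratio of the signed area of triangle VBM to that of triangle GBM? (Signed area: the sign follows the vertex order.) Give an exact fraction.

Choose coordinates G = (0, 0), P = (1, 0), F = (0, 1).
1. S is the centroid of triangle FPG ⇒ S = (1/3, 1/3)
2. B is the centroid of triangle SFG ⇒ B = (1/9, 4/9)
3. M lies on line PS with PM:MS = 2:1 ⇒ M = (5/9, 2/9)
4. V is the midpoint of MF ⇒ V = (5/18, 11/18)
2·[VBM] = 1/9, 2·[GBM] = -2/9
[VBM]:[GBM] = 1/9:-2/9 = -1/2

[VBM]:[GBM] = -1/2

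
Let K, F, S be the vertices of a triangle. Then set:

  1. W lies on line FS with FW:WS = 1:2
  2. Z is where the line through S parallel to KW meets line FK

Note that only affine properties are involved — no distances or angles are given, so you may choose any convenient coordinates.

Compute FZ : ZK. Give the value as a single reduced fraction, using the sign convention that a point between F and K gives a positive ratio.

FZ:ZK = -3/2

Set K = (0, 0), F = (1, 0), S = (0, 1); any affine frame gives the same invariant.
1. W lies on line FS with FW:WS = 1:2 ⇒ W = (2/3, 1/3)
2. Z is where the line through S parallel to KW meets line FK ⇒ Z = (-2, 0)
Z = F + t·(K−F) with t = 3, so FZ:ZK = t:(1−t) = 3:-2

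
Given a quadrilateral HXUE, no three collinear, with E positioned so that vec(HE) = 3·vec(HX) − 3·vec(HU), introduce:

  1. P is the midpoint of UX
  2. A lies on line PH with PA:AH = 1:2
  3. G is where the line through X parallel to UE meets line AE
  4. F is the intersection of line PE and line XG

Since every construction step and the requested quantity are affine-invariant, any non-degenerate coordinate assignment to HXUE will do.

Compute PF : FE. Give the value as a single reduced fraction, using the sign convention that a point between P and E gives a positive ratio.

PF:FE = -1/2

Choose coordinates H = (0, 0), X = (1, 0), U = (0, 1), E = (3, -3).
1. P is the midpoint of UX ⇒ P = (1/2, 1/2)
2. A lies on line PH with PA:AH = 1:2 ⇒ A = (1/3, 1/3)
3. G is where the line through X parallel to UE meets line AE ⇒ G = (7, -8)
4. F is the intersection of line PE and line XG ⇒ F = (-2, 4)
F = P + t·(E−P) with t = -1, so PF:FE = t:(1−t) = -1:2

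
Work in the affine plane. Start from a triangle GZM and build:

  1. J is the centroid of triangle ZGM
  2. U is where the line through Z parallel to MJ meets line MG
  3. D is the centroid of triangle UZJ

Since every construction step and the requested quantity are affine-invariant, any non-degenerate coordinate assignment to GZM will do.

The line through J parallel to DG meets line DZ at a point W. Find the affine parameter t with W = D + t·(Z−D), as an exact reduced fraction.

Choose coordinates G = (0, 0), Z = (1, 0), M = (0, 1).
1. J is the centroid of triangle ZGM ⇒ J = (1/3, 1/3)
2. U is where the line through Z parallel to MJ meets line MG ⇒ U = (0, 2)
3. D is the centroid of triangle UZJ ⇒ D = (4/9, 7/9)
through J parallel to DG: direction (-4/9, -7/9); meets DZ at W = (11/21, 2/3)
W = D + t·(Z−D) with t = 1/7

t = 1/7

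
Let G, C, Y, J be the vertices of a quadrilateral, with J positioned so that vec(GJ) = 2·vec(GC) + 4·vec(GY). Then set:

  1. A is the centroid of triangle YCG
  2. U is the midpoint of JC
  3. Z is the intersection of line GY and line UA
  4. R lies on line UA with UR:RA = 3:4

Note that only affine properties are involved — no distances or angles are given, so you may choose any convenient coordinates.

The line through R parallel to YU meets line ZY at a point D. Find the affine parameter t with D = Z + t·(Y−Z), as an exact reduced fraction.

t = 2/3

Work in coordinates with G = (0, 0), C = (1, 0), Y = (0, 1), J = (2, 4).
1. A is the centroid of triangle YCG ⇒ A = (1/3, 1/3)
2. U is the midpoint of JC ⇒ U = (3/2, 2)
3. Z is the intersection of line GY and line UA ⇒ Z = (0, -1/7)
4. R lies on line UA with UR:RA = 3:4 ⇒ R = (1, 9/7)
through R parallel to YU: direction (3/2, 1); meets ZY at D = (0, 13/21)
D = Z + t·(Y−Z) with t = 2/3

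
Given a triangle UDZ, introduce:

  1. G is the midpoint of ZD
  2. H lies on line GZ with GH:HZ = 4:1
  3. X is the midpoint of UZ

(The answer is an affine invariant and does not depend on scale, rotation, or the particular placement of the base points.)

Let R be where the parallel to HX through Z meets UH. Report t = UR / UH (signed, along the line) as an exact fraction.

Work in coordinates with U = (0, 0), D = (1, 0), Z = (0, 1).
1. G is the midpoint of ZD ⇒ G = (1/2, 1/2)
2. H lies on line GZ with GH:HZ = 4:1 ⇒ H = (1/10, 9/10)
3. X is the midpoint of UZ ⇒ X = (0, 1/2)
through Z parallel to HX: direction (-1/10, -2/5); meets UH at R = (1/5, 9/5)
R = U + t·(H−U) with t = 2

t = 2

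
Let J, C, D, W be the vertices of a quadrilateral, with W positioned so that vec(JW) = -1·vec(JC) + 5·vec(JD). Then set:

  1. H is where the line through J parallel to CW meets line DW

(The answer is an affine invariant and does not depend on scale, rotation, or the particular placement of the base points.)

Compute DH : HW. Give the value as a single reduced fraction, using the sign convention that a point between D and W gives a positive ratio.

Work in coordinates with J = (0, 0), C = (1, 0), D = (0, 1), W = (-1, 5).
1. H is where the line through J parallel to CW meets line DW ⇒ H = (2/3, -5/3)
H = D + t·(W−D) with t = -2/3, so DH:HW = t:(1−t) = -2/3:5/3

DH:HW = -2/5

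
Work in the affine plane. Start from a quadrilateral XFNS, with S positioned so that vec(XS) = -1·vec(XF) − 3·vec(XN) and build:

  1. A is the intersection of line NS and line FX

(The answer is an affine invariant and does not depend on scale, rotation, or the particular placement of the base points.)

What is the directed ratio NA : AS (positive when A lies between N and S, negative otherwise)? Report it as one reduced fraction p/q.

Assign X = (0, 0), F = (1, 0), N = (0, 1), S = (-1, -3) — the answer is frame-independent, so this choice is without loss of generality.
1. A is the intersection of line NS and line FX ⇒ A = (-1/4, 0)
A = N + t·(S−N) with t = 1/4, so NA:AS = t:(1−t) = 1/4:3/4

NA:AS = 1/3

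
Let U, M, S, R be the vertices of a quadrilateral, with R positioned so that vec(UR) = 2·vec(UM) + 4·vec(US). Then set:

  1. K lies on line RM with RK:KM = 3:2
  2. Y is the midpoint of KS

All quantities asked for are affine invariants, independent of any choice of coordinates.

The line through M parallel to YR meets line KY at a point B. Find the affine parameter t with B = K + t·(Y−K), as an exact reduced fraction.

t = -2/3

Work in coordinates with U = (0, 0), M = (1, 0), S = (0, 1), R = (2, 4).
1. K lies on line RM with RK:KM = 3:2 ⇒ K = (7/5, 8/5)
2. Y is the midpoint of KS ⇒ Y = (7/10, 13/10)
through M parallel to YR: direction (13/10, 27/10); meets KY at B = (28/15, 9/5)
B = K + t·(Y−K) with t = -2/3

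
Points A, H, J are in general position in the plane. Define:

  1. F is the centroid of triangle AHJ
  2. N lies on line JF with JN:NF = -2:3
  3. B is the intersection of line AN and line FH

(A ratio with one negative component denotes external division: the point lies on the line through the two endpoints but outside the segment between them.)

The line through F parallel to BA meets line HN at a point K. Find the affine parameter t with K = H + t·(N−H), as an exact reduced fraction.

Work in coordinates with A = (0, 0), H = (1, 0), J = (0, 1).
1. F is the centroid of triangle AHJ ⇒ F = (1/3, 1/3)
2. N lies on line JF with JN:NF = -2:3 ⇒ N = (-2/3, 7/3)
3. B is the intersection of line AN and line FH ⇒ B = (-1/6, 7/12)
through F parallel to BA: direction (1/6, -7/12); meets HN at K = (1/21, 4/3)
K = H + t·(N−H) with t = 4/7

t = 4/7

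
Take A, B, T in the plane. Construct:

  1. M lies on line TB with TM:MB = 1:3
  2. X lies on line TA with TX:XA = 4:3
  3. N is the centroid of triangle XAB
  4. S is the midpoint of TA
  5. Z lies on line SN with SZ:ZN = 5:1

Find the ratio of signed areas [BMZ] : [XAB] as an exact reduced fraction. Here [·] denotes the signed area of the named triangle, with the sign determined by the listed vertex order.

Assign A = (0, 0), B = (1, 0), T = (0, 1) — the answer is frame-independent, so this choice is without loss of generality.
1. M lies on line TB with TM:MB = 1:3 ⇒ M = (1/4, 3/4)
2. X lies on line TA with TX:XA = 4:3 ⇒ X = (0, 3/7)
3. N is the centroid of triangle XAB ⇒ N = (1/3, 1/7)
4. S is the midpoint of TA ⇒ S = (0, 1/2)
5. Z lies on line SN with SZ:ZN = 5:1 ⇒ Z = (5/18, 17/84)
2·[BMZ] = 131/336, 2·[XAB] = 3/7
[BMZ]:[XAB] = 131/336:3/7 = 131/144

[BMZ]:[XAB] = 131/144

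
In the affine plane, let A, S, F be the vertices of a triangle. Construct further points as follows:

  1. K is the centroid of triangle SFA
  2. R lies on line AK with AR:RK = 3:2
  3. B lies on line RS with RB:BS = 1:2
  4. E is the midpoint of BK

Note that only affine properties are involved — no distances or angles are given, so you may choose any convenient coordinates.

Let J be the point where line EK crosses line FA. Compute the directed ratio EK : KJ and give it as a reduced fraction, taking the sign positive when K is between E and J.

Choose coordinates A = (0, 0), S = (1, 0), F = (0, 1).
1. K is the centroid of triangle SFA ⇒ K = (1/3, 1/3)
2. R lies on line AK with AR:RK = 3:2 ⇒ R = (1/5, 1/5)
3. B lies on line RS with RB:BS = 1:2 ⇒ B = (7/15, 2/15)
4. E is the midpoint of BK ⇒ E = (2/5, 7/30)
line EK meets FA at J = (0, 5/6)
K = E + t·(J−E) with t = 1/6, so EK:KJ = 1/6:5/6

EK:KJ = 1/5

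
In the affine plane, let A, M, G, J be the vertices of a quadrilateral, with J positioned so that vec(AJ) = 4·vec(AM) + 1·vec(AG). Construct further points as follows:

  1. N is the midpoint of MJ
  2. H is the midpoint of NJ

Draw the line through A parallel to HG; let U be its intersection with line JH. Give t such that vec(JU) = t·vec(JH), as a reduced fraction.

Assign A = (0, 0), M = (1, 0), G = (0, 1), J = (4, 1) — the answer is frame-independent, so this choice is without loss of generality.
1. N is the midpoint of MJ ⇒ N = (5/2, 1/2)
2. H is the midpoint of NJ ⇒ H = (13/4, 3/4)
through A parallel to HG: direction (-13/4, 1/4); meets JH at U = (13/16, -1/16)
U = J + t·(H−J) with t = 17/4

t = 17/4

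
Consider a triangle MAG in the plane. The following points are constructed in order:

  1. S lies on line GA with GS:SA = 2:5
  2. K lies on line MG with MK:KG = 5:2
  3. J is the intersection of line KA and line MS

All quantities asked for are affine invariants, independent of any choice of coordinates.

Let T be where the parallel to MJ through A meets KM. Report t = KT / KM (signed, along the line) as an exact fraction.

Assign M = (0, 0), A = (1, 0), G = (0, 1) — the answer is frame-independent, so this choice is without loss of generality.
1. S lies on line GA with GS:SA = 2:5 ⇒ S = (2/7, 5/7)
2. K lies on line MG with MK:KG = 5:2 ⇒ K = (0, 5/7)
3. J is the intersection of line KA and line MS ⇒ J = (2/9, 5/9)
through A parallel to MJ: direction (2/9, 5/9); meets KM at T = (0, -5/2)
T = K + t·(M−K) with t = 9/2

t = 9/2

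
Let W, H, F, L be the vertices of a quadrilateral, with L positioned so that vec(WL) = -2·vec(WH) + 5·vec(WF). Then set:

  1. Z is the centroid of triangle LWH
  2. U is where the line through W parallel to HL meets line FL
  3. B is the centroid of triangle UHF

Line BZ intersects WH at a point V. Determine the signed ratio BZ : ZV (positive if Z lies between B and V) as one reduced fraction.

Assign W = (0, 0), H = (1, 0), F = (0, 1), L = (-2, 5) — the answer is frame-independent, so this choice is without loss of generality.
1. Z is the centroid of triangle LWH ⇒ Z = (-1/3, 5/3)
2. U is where the line through W parallel to HL meets line FL ⇒ U = (3, -5)
3. B is the centroid of triangle UHF ⇒ B = (4/3, -4/3)
line BZ meets WH at V = (16/27, 0)
Z = B + t·(V−B) with t = 9/4, so BZ:ZV = 9/4:-5/4

BZ:ZV = -9/5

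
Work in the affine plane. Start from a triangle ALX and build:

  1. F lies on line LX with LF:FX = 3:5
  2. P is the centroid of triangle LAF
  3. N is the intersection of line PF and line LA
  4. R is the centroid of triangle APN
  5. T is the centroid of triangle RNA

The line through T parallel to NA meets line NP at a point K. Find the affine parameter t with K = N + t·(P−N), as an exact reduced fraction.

t = 1/9

Assign A = (0, 0), L = (1, 0), X = (0, 1) — the answer is frame-independent, so this choice is without loss of generality.
1. F lies on line LX with LF:FX = 3:5 ⇒ F = (5/8, 3/8)
2. P is the centroid of triangle LAF ⇒ P = (13/24, 1/8)
3. N is the intersection of line PF and line LA ⇒ N = (1/2, 0)
4. R is the centroid of triangle APN ⇒ R = (25/72, 1/24)
5. T is the centroid of triangle RNA ⇒ T = (61/216, 1/72)
through T parallel to NA: direction (-1/2, 0); meets NP at K = (109/216, 1/72)
K = N + t·(P−N) with t = 1/9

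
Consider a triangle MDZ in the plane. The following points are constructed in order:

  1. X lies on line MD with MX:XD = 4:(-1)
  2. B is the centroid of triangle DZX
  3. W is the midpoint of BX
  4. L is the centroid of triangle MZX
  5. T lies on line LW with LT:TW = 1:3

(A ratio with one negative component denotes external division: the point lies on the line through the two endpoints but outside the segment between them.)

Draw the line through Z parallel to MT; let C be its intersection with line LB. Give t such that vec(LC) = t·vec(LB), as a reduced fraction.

Set M = (0, 0), D = (1, 0), Z = (0, 1); any affine frame gives the same invariant.
1. X lies on line MD with MX:XD = 4:(-1) ⇒ X = (4/3, 0)
2. B is the centroid of triangle DZX ⇒ B = (7/9, 1/3)
3. W is the midpoint of BX ⇒ W = (19/18, 1/6)
4. L is the centroid of triangle MZX ⇒ L = (4/9, 1/3)
5. T lies on line LW with LT:TW = 1:3 ⇒ T = (43/72, 7/24)
through Z parallel to MT: direction (43/72, 7/24); meets LB at C = (-86/63, 1/3)
C = L + t·(B−L) with t = -38/7

t = -38/7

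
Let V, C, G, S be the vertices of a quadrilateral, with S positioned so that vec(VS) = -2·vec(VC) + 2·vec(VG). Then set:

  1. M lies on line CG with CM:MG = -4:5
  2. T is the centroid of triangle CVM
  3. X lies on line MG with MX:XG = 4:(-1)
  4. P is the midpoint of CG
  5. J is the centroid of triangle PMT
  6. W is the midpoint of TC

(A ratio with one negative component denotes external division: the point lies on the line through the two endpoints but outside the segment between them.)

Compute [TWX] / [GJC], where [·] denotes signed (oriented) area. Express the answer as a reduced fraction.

Choose coordinates V = (0, 0), C = (1, 0), G = (0, 1), S = (-2, 2).
1. M lies on line CG with CM:MG = -4:5 ⇒ M = (5, -4)
2. T is the centroid of triangle CVM ⇒ T = (2, -4/3)
3. X lies on line MG with MX:XG = 4:(-1) ⇒ X = (-5/3, 8/3)
4. P is the midpoint of CG ⇒ P = (1/2, 1/2)
5. J is the centroid of triangle PMT ⇒ J = (5/2, -29/18)
6. W is the midpoint of TC ⇒ W = (3/2, -2/3)
2·[TWX] = 4/9, 2·[GJC] = 1/9
[TWX]:[GJC] = 4/9:1/9 = 4

[TWX]:[GJC] = 4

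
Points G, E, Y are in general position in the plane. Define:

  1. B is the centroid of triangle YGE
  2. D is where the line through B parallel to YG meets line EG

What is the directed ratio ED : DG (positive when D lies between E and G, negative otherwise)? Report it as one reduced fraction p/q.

Choose coordinates G = (0, 0), E = (1, 0), Y = (0, 1).
1. B is the centroid of triangle YGE ⇒ B = (1/3, 1/3)
2. D is where the line through B parallel to YG meets line EG ⇒ D = (1/3, 0)
D = E + t·(G−E) with t = 2/3, so ED:DG = t:(1−t) = 2/3:1/3

ED:DG = 2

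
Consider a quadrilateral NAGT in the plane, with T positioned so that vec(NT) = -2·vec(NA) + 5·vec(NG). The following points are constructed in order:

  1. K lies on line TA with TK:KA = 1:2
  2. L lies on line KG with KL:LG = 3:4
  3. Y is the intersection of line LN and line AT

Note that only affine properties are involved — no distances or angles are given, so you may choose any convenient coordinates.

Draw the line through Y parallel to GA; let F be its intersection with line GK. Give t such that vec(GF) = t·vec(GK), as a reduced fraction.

Assign N = (0, 0), A = (1, 0), G = (0, 1), T = (-2, 5) — the answer is frame-independent, so this choice is without loss of generality.
1. K lies on line TA with TK:KA = 1:2 ⇒ K = (-1, 10/3)
2. L lies on line KG with KL:LG = 3:4 ⇒ L = (-4/7, 7/3)
3. Y is the intersection of line LN and line AT ⇒ Y = (-20/29, 245/87)
through Y parallel to GA: direction (1, -1); meets GK at F = (-49/58, 517/174)
F = G + t·(K−G) with t = 49/58

t = 49/58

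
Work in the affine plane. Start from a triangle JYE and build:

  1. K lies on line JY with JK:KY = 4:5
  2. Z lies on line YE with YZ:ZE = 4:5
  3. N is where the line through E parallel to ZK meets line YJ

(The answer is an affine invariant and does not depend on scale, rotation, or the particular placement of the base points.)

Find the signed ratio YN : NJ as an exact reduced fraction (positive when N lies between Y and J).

YN:NJ = -5

Choose coordinates J = (0, 0), Y = (1, 0), E = (0, 1).
1. K lies on line JY with JK:KY = 4:5 ⇒ K = (4/9, 0)
2. Z lies on line YE with YZ:ZE = 4:5 ⇒ Z = (5/9, 4/9)
3. N is where the line through E parallel to ZK meets line YJ ⇒ N = (-1/4, 0)
N = Y + t·(J−Y) with t = 5/4, so YN:NJ = t:(1−t) = 5/4:-1/4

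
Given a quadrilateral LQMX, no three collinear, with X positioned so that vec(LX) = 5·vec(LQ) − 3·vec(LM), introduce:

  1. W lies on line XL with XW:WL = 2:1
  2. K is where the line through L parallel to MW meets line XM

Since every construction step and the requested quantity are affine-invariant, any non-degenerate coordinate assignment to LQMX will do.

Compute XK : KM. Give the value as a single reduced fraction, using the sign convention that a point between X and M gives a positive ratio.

Assign L = (0, 0), Q = (1, 0), M = (0, 1), X = (5, -3) — the answer is frame-independent, so this choice is without loss of generality.
1. W lies on line XL with XW:WL = 2:1 ⇒ W = (5/3, -1)
2. K is where the line through L parallel to MW meets line XM ⇒ K = (-5/2, 3)
K = X + t·(M−X) with t = 3/2, so XK:KM = t:(1−t) = 3/2:-1/2

XK:KM = -3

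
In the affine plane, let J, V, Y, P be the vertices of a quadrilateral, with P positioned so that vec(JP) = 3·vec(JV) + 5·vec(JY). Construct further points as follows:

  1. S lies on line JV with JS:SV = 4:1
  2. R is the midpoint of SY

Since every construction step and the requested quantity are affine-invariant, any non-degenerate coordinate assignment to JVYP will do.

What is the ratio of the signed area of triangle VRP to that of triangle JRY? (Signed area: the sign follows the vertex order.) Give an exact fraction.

Work in coordinates with J = (0, 0), V = (1, 0), Y = (0, 1), P = (3, 5).
1. S lies on line JV with JS:SV = 4:1 ⇒ S = (4/5, 0)
2. R is the midpoint of SY ⇒ R = (2/5, 1/2)
2·[VRP] = -4, 2·[JRY] = 2/5
[VRP]:[JRY] = -4:2/5 = -10

[VRP]:[JRY] = -10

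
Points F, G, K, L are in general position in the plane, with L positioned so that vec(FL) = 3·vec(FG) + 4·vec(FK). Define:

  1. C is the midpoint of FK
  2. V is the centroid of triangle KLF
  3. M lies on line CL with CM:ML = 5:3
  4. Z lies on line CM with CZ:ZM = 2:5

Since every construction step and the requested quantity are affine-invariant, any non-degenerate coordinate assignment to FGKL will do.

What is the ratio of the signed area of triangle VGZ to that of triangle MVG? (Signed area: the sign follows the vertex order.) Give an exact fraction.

[VGZ]:[MVG] = -26/49

Work in coordinates with F = (0, 0), G = (1, 0), K = (0, 1), L = (3, 4).
1. C is the midpoint of FK ⇒ C = (0, 1/2)
2. V is the centroid of triangle KLF ⇒ V = (1, 5/3)
3. M lies on line CL with CM:ML = 5:3 ⇒ M = (15/8, 43/16)
4. Z lies on line CM with CZ:ZM = 2:5 ⇒ Z = (15/28, 9/8)
2·[VGZ] = -65/84, 2·[MVG] = 35/24
[VGZ]:[MVG] = -65/84:35/24 = -26/49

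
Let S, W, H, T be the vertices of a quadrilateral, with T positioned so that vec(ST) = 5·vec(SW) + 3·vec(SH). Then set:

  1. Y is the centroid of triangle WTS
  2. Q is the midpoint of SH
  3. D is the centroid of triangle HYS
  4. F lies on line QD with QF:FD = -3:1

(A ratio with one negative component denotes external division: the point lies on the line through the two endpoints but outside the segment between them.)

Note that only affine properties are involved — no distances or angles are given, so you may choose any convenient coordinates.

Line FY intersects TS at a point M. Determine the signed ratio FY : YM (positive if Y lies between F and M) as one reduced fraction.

Set S = (0, 0), W = (1, 0), H = (0, 1), T = (5, 3); any affine frame gives the same invariant.
1. Y is the centroid of triangle WTS ⇒ Y = (2, 1)
2. Q is the midpoint of SH ⇒ Q = (0, 1/2)
3. D is the centroid of triangle HYS ⇒ D = (2/3, 2/3)
4. F lies on line QD with QF:FD = -3:1 ⇒ F = (1, 3/4)
line FY meets TS at M = (10/7, 6/7)
Y = F + t·(M−F) with t = 7/3, so FY:YM = 7/3:-4/3

FY:YM = -7/4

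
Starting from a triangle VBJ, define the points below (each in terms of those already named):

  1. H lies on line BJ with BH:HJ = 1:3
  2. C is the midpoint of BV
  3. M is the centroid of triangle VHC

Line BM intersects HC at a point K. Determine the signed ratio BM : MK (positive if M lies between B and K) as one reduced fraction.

BM:MK = -4

Assign V = (0, 0), B = (1, 0), J = (0, 1) — the answer is frame-independent, so this choice is without loss of generality.
1. H lies on line BJ with BH:HJ = 1:3 ⇒ H = (3/4, 1/4)
2. C is the midpoint of BV ⇒ C = (1/2, 0)
3. M is the centroid of triangle VHC ⇒ M = (5/12, 1/12)
line BM meets HC at K = (9/16, 1/16)
M = B + t·(K−B) with t = 4/3, so BM:MK = 4/3:-1/3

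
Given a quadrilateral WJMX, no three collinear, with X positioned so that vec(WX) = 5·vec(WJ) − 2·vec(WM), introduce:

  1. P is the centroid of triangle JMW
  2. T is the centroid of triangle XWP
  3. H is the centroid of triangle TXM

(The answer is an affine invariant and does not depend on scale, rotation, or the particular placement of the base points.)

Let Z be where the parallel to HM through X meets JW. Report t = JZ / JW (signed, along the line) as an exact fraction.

Set W = (0, 0), J = (1, 0), M = (0, 1), X = (5, -2); any affine frame gives the same invariant.
1. P is the centroid of triangle JMW ⇒ P = (1/3, 1/3)
2. T is the centroid of triangle XWP ⇒ T = (16/9, -5/9)
3. H is the centroid of triangle TXM ⇒ H = (61/27, -14/27)
through X parallel to HM: direction (-61/27, 41/27); meets JW at Z = (83/41, 0)
Z = J + t·(W−J) with t = -42/41

t = -42/41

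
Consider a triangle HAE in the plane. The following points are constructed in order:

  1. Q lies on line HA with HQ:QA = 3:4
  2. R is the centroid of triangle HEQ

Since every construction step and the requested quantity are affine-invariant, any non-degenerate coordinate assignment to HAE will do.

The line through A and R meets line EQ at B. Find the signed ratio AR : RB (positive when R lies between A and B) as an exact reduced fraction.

AR:RB = -5

Work in coordinates with H = (0, 0), A = (1, 0), E = (0, 1).
1. Q lies on line HA with HQ:QA = 3:4 ⇒ Q = (3/7, 0)
2. R is the centroid of triangle HEQ ⇒ R = (1/7, 1/3)
line AR meets EQ at B = (11/35, 4/15)
R = A + t·(B−A) with t = 5/4, so AR:RB = 5/4:-1/4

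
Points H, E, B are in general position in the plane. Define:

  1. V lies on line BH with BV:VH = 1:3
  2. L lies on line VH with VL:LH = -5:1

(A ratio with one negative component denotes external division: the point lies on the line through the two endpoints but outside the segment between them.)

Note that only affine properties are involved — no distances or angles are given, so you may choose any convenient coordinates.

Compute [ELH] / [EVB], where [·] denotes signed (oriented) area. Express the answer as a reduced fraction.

[ELH]:[EVB] = 3/4

Work in coordinates with H = (0, 0), E = (1, 0), B = (0, 1).
1. V lies on line BH with BV:VH = 1:3 ⇒ V = (0, 3/4)
2. L lies on line VH with VL:LH = -5:1 ⇒ L = (0, -3/16)
2·[ELH] = -3/16, 2·[EVB] = -1/4
[ELH]:[EVB] = -3/16:-1/4 = 3/4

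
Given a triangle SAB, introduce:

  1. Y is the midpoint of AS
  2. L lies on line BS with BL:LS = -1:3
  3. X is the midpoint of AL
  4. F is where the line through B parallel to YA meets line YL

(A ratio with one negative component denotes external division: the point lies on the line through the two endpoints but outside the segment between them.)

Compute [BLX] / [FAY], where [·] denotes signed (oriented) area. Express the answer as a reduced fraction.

Work in coordinates with S = (0, 0), A = (1, 0), B = (0, 1).
1. Y is the midpoint of AS ⇒ Y = (1/2, 0)
2. L lies on line BS with BL:LS = -1:3 ⇒ L = (0, 3/2)
3. X is the midpoint of AL ⇒ X = (1/2, 3/4)
4. F is where the line through B parallel to YA meets line YL ⇒ F = (1/6, 1)
2·[BLX] = -1/4, 2·[FAY] = -1/2
[BLX]:[FAY] = -1/4:-1/2 = 1/2

[BLX]:[FAY] = 1/2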